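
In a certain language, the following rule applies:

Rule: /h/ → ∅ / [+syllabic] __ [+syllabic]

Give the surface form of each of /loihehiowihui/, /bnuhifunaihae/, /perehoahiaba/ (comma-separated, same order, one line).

/loihehiowihui/: /h/ occurs between vowels /i/ and /e/, so it deletes. /h/ occurs between vowels /e/ and /i/, so it deletes. /h/ occurs between vowels /i/ and /u/, so it deletes. → [loieiowiui].
/bnuhifunaihae/: /h/ occurs between vowels /u/ and /i/, so it deletes. /h/ occurs between vowels /i/ and /a/, so it deletes. → [bnuifunaiae].
/perehoahiaba/: /h/ occurs between vowels /e/ and /o/, so it deletes. /h/ occurs between vowels /a/ and /i/, so it deletes. → [pereoaiaba].

loieiowiui, bnuifunaiae, pereoaiaba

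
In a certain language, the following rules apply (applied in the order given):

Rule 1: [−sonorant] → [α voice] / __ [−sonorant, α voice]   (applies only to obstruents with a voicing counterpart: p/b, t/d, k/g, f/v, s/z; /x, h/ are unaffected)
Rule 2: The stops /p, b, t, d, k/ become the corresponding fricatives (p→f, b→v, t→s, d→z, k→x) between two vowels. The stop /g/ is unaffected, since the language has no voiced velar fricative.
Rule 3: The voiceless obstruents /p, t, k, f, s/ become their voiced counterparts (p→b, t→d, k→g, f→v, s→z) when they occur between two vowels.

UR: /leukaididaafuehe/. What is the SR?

leuxaizizaavuehe

Rule 1 (regressive voicing assimilation): no segment meets the environment; /leukaididaafuehe/ is unchanged.
Rule 2 (intervocalic spirantization): /k/ is a stop between vowels /u/ and /a/, so it spirantizes to the fricative [x]. /d/ is a stop between vowels /i/ and /i/, so it spirantizes to the fricative [z]. /d/ is a stop between vowels /i/ and /a/, so it spirantizes to the fricative [z]. /leukaididaafuehe/ → leuxaizizaafuehe.
Rule 3 (intervocalic voicing): /f/ is a voiceless obstruent between vowels /a/ and /u/, so it voices to [v]. /leuxaizizaafuehe/ → leuxaizizaavuehe.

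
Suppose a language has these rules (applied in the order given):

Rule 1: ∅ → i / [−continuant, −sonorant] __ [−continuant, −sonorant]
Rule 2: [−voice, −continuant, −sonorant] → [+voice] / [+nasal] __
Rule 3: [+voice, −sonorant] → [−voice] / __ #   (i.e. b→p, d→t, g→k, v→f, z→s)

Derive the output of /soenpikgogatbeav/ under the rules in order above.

soenbikigogatibeaf

Rule 1 (stop-cluster i-epenthesis): /k/ and /g/ form a stop–stop cluster, so [i] is inserted between them. /t/ and /b/ form a stop–stop cluster, so [i] is inserted between them. /soenpikgogatbeav/ → soenpikigogatibeav.
Rule 2 (post-nasal voicing): /p/ is a voiceless stop immediately after the nasal /n/, so it voices to [b]. /soenpikigogatibeav/ → soenbikigogatibeav.
Rule 3 (final devoicing): /v/ is a voiced obstruent in word-final position, so it devoices to [f]. /soenbikigogatibeav/ → soenbikigogatibeaf.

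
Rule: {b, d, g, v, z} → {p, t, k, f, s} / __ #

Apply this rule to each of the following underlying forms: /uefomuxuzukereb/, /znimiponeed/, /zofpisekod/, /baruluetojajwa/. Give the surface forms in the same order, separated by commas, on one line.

uefomuxuzukerep, znimiponeet, zofpisekot, baruluetojajwa

/uefomuxuzukereb/: /b/ is a voiced obstruent in word-final position, so it devoices to [p]. → [uefomuxuzukerep].
/znimiponeed/: /d/ is a voiced obstruent in word-final position, so it devoices to [t]. → [znimiponeet].
/zofpisekod/: /d/ is a voiced obstruent in word-final position, so it devoices to [t]. → [zofpisekot].
/baruluetojajwa/: the rule's environment is not met; surfaces unchanged as [baruluetojajwa].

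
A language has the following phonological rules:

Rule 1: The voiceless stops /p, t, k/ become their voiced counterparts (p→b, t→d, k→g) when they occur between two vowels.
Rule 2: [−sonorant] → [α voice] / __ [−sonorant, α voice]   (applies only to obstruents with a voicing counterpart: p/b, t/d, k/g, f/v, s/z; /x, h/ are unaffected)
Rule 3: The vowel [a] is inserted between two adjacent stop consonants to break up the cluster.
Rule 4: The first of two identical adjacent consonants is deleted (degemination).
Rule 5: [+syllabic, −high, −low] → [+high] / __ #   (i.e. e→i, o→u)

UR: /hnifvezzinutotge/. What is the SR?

Rule 1 (intervocalic voicing): /t/ is a voiceless stop between vowels /u/ and /o/, so it voices to [d]. /hnifvezzinutotge/ → hnifvezzinudotge.
Rule 2 (regressive voicing assimilation): /f/ precedes the voiced obstruent /v/, so it voices to [v] by assimilation. /t/ precedes the voiced obstruent /g/, so it voices to [d] by assimilation. /hnifvezzinudotge/ → hnivvezzinudodge.
Rule 3 (stop-cluster a-epenthesis): /d/ and /g/ form a stop–stop cluster, so [a] is inserted between them. /hnivvezzinudodge/ → hnivvezzinudodage.
Rule 4 (degemination): /vv/ is a geminate; the first /v/ deletes. /zz/ is a geminate; the first /z/ deletes. /hnivvezzinudodage/ → hnivezinudodage.
Rule 5 (final vowel raising): /e/ is a mid vowel in word-final position, so it raises to [i]. /hnivezinudodage/ → hnivezinudodagi.

hnivezinudodagi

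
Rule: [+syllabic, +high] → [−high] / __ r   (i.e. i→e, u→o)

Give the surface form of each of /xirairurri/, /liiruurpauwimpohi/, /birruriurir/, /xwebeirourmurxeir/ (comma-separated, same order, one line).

xeraerorri, lieruorpauwimpohi, berroriorer, xwebeeroormorxeer

/xirairurri/: /i/ is a high vowel immediately before /r/, so it lowers to [e]. /i/ is a high vowel immediately before /r/, so it lowers to [e]. /u/ is a high vowel immediately before /r/, so it lowers to [o]. → [xeraerorri].
/liiruurpauwimpohi/: /i/ is a high vowel immediately before /r/, so it lowers to [e]. /u/ is a high vowel immediately before /r/, so it lowers to [o]. → [lieruorpauwimpohi].
/birruriurir/: /i/ is a high vowel immediately before /r/, so it lowers to [e]. /u/ is a high vowel immediately before /r/, so it lowers to [o]. /u/ is a high vowel immediately before /r/, so it lowers to [o]. /i/ is a high vowel immediately before /r/, so it lowers to [e]. → [berroriorer].
/xwebeirourmurxeir/: /i/ is a high vowel immediately before /r/, so it lowers to [e]. /u/ is a high vowel immediately before /r/, so it lowers to [o]. /u/ is a high vowel immediately before /r/, so it lowers to [o]. /i/ is a high vowel immediately before /r/, so it lowers to [e]. → [xwebeeroormorxeer].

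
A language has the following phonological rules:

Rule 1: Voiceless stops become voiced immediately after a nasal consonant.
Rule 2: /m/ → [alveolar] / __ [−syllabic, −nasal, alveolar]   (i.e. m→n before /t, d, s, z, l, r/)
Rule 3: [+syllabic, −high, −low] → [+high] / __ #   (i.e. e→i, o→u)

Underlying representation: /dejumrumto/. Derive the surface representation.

Rule 1 (post-nasal voicing): /t/ is a voiceless stop immediately after the nasal /m/, so it voices to [d]. /dejumrumto/ → dejumrumdo.
Rule 2 (nasal place assimilation): /m/ precedes the alveolar consonant /r/, so it assimilates in place to [n]. /m/ precedes the alveolar consonant /d/, so it assimilates in place to [n]. /dejumrumdo/ → dejunrundo.
Rule 3 (final vowel raising): /o/ is a mid vowel in word-final position, so it raises to [u]. /dejunrundo/ → dejunrundu.

dejunrundu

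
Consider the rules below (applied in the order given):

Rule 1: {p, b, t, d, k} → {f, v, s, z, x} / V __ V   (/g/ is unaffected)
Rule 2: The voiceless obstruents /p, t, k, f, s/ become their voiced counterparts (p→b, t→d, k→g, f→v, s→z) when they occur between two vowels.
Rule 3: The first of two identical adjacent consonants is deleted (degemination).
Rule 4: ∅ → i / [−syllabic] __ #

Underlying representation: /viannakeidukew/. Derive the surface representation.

Rule 1 (intervocalic spirantization): /k/ is a stop between vowels /a/ and /e/, so it spirantizes to the fricative [x]. /d/ is a stop between vowels /i/ and /u/, so it spirantizes to the fricative [z]. /k/ is a stop between vowels /u/ and /e/, so it spirantizes to the fricative [x]. /viannakeidukew/ → viannaxeizuxew.
Rule 2 (intervocalic voicing): no segment meets the environment; /viannaxeizuxew/ is unchanged.
Rule 3 (degemination): /nn/ is a geminate; the first /n/ deletes. /viannaxeizuxew/ → vianaxeizuxew.
Rule 4 (final i-epenthesis): the form ends in the consonant /w/, so [i] is inserted word-finally. /vianaxeizuxew/ → vianaxeizuxewi.

vianaxeizuxewi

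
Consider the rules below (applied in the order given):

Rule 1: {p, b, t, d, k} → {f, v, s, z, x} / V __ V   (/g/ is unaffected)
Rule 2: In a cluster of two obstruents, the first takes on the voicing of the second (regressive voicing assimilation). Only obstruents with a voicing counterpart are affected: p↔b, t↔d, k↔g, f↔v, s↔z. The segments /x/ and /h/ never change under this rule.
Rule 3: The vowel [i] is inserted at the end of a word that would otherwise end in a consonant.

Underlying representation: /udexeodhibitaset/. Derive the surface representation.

Rule 1 (intervocalic spirantization): /d/ is a stop between vowels /u/ and /e/, so it spirantizes to the fricative [z]. /b/ is a stop between vowels /i/ and /i/, so it spirantizes to the fricative [v]. /t/ is a stop between vowels /i/ and /a/, so it spirantizes to the fricative [s]. /udexeodhibitaset/ → uzexeodhivisaset.
Rule 2 (regressive voicing assimilation): /d/ precedes the voiceless obstruent /h/, so it devoices to [t] by assimilation. /uzexeodhivisaset/ → uzexeothivisaset.
Rule 3 (final i-epenthesis): the form ends in the consonant /t/, so [i] is inserted word-finally. /uzexeothivisaset/ → uzexeothivisaseti.

uzexeothivisaseti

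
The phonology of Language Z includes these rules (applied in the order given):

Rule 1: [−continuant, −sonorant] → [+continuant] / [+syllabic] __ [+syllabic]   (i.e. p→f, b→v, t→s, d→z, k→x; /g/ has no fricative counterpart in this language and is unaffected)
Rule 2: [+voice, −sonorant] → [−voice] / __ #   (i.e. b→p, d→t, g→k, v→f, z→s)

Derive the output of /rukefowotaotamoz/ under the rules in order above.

ruxefowosaosamos

Rule 1 (intervocalic spirantization): /k/ is a stop between vowels /u/ and /e/, so it spirantizes to the fricative [x]. /t/ is a stop between vowels /o/ and /a/, so it spirantizes to the fricative [s]. /t/ is a stop between vowels /o/ and /a/, so it spirantizes to the fricative [s]. /rukefowotaotamoz/ → ruxefowosaosamoz.
Rule 2 (final devoicing): /z/ is a voiced obstruent in word-final position, so it devoices to [s]. /ruxefowosaosamoz/ → ruxefowosaosamos.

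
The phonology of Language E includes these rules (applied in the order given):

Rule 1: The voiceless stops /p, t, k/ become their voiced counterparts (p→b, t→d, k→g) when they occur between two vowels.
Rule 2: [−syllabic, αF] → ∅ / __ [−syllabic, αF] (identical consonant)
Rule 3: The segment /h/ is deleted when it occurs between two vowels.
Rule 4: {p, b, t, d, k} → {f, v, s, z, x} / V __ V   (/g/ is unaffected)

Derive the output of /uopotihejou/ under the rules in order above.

Rule 1 (intervocalic voicing): /p/ is a voiceless stop between vowels /o/ and /o/, so it voices to [b]. /t/ is a voiceless stop between vowels /o/ and /i/, so it voices to [d]. /uopotihejou/ → uobodihejou.
Rule 2 (degemination): no segment meets the environment; /uobodihejou/ is unchanged.
Rule 3 (intervocalic h-deletion): /h/ occurs between vowels /i/ and /e/, so it deletes. /uobodihejou/ → uobodiejou.
Rule 4 (intervocalic spirantization): /b/ is a stop between vowels /o/ and /o/, so it spirantizes to the fricative [v]. /d/ is a stop between vowels /o/ and /i/, so it spirantizes to the fricative [z]. /uobodiejou/ → uovoziejou.

uovoziejou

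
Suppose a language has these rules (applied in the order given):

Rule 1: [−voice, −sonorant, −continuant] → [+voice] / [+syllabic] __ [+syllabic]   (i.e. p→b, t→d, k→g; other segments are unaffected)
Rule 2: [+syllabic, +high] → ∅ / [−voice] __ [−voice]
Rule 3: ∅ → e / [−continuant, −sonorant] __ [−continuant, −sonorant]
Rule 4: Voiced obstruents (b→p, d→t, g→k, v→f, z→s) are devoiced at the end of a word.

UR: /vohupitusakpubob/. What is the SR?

Rule 1 (intervocalic voicing): /p/ is a voiceless stop between vowels /u/ and /i/, so it voices to [b]. /t/ is a voiceless stop between vowels /i/ and /u/, so it voices to [d]. /vohupitusakpubob/ → vohubidusakpubob.
Rule 2 (high vowel syncope): no segment meets the environment; /vohubidusakpubob/ is unchanged.
Rule 3 (stop-cluster e-epenthesis): /k/ and /p/ form a stop–stop cluster, so [e] is inserted between them. /vohubidusakpubob/ → vohubidusakepubob.
Rule 4 (final devoicing): /b/ is a voiced obstruent in word-final position, so it devoices to [p]. /vohubidusakepubob/ → vohubidusakepubop.

vohubidusakepubop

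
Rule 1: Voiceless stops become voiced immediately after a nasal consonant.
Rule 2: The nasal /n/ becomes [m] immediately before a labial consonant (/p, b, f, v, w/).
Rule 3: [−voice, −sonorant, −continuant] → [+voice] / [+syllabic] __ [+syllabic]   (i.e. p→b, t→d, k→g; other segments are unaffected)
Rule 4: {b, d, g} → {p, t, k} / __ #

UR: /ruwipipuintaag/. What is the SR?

Rule 1 (post-nasal voicing): /t/ is a voiceless stop immediately after the nasal /n/, so it voices to [d]. /ruwipipuintaag/ → ruwipipuindaag.
Rule 2 (nasal place assimilation): no segment meets the environment; /ruwipipuindaag/ is unchanged.
Rule 3 (intervocalic voicing): /p/ is a voiceless stop between vowels /i/ and /i/, so it voices to [b]. /p/ is a voiceless stop between vowels /i/ and /u/, so it voices to [b]. /ruwipipuindaag/ → ruwibibuindaag.
Rule 4 (final devoicing): /g/ is a voiced stop in word-final position, so it devoices to [k]. /ruwibibuindaag/ → ruwibibuindaak.

ruwibibuindaak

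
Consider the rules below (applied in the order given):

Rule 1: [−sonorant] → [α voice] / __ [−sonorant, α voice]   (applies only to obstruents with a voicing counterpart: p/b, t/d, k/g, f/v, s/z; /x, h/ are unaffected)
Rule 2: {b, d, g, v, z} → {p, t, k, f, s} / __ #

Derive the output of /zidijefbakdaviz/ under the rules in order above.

Rule 1 (regressive voicing assimilation): /f/ precedes the voiced obstruent /b/, so it voices to [v] by assimilation. /k/ precedes the voiced obstruent /d/, so it voices to [g] by assimilation. /zidijefbakdaviz/ → zidijevbagdaviz.
Rule 2 (final devoicing): /z/ is a voiced obstruent in word-final position, so it devoices to [s]. /zidijevbagdaviz/ → zidijevbagdavis.

zidijevbagdavis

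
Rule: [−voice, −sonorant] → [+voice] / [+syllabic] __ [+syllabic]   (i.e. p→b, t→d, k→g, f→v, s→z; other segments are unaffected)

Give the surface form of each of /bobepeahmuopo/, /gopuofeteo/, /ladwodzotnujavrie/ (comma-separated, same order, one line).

/bobepeahmuopo/: /p/ is a voiceless obstruent between vowels /e/ and /e/, so it voices to [b]. /p/ is a voiceless obstruent between vowels /o/ and /o/, so it voices to [b]. → [bobebeahmuobo].
/gopuofeteo/: /p/ is a voiceless obstruent between vowels /o/ and /u/, so it voices to [b]. /f/ is a voiceless obstruent between vowels /o/ and /e/, so it voices to [v]. /t/ is a voiceless obstruent between vowels /e/ and /e/, so it voices to [d]. → [gobuovedeo].
/ladwodzotnujavrie/: the rule's environment is not met; surfaces unchanged as [ladwodzotnujavrie].

bobebeahmuobo, gobuovedeo, ladwodzotnujavrie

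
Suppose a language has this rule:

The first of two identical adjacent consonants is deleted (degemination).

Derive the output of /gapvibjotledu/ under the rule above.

No segment of /gapvibjotledu/ meets the structural description of the rule, so the form surfaces unchanged.

gapvibjotledu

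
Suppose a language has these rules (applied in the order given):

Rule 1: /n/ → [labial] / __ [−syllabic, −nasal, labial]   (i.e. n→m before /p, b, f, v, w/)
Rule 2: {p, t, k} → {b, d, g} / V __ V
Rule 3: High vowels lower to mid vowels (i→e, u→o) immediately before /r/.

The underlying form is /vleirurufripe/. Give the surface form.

vleerorufribe

Rule 1 (nasal place assimilation): no segment meets the environment; /vleirurufripe/ is unchanged.
Rule 2 (intervocalic voicing): /p/ is a voiceless stop between vowels /i/ and /e/, so it voices to [b]. /vleirurufripe/ → vleirurufribe.
Rule 3 (pre-rhotic lowering): /i/ is a high vowel immediately before /r/, so it lowers to [e]. /u/ is a high vowel immediately before /r/, so it lowers to [o]. /vleirurufribe/ → vleerorufribe.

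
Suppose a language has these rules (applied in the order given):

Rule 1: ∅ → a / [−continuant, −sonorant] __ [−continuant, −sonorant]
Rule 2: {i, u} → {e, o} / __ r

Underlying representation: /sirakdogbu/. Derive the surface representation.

Rule 1 (stop-cluster a-epenthesis): /k/ and /d/ form a stop–stop cluster, so [a] is inserted between them. /g/ and /b/ form a stop–stop cluster, so [a] is inserted between them. /sirakdogbu/ → sirakadogabu.
Rule 2 (pre-rhotic lowering): /i/ is a high vowel immediately before /r/, so it lowers to [e]. /sirakadogabu/ → serakadogabu.

serakadogabu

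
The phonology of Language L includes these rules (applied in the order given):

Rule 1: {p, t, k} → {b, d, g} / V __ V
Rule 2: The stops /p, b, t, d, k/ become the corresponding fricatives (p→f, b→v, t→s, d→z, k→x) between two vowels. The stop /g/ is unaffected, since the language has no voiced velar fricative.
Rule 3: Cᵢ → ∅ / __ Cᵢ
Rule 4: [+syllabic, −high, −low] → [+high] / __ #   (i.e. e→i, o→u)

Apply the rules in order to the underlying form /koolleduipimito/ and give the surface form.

Rule 1 (intervocalic voicing): /p/ is a voiceless stop between vowels /i/ and /i/, so it voices to [b]. /t/ is a voiceless stop between vowels /i/ and /o/, so it voices to [d]. /koolleduipimito/ → koolleduibimido.
Rule 2 (intervocalic spirantization): /d/ is a stop between vowels /e/ and /u/, so it spirantizes to the fricative [z]. /b/ is a stop between vowels /i/ and /i/, so it spirantizes to the fricative [v]. /d/ is a stop between vowels /i/ and /o/, so it spirantizes to the fricative [z]. /koolleduibimido/ → koollezuivimizo.
Rule 3 (degemination): /ll/ is a geminate; the first /l/ deletes. /koollezuivimizo/ → koolezuivimizo.
Rule 4 (final vowel raising): /o/ is a mid vowel in word-final position, so it raises to [u]. /koolezuivimizo/ → koolezuivimizu.

koolezuivimizu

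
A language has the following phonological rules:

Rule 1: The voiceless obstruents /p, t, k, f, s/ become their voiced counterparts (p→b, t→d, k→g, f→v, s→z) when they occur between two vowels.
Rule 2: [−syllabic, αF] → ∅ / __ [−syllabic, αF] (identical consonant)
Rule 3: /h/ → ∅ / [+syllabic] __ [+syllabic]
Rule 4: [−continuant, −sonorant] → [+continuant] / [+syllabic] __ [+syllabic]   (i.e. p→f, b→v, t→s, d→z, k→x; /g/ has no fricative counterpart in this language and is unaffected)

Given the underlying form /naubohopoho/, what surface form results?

nauvoovoo

Rule 1 (intervocalic voicing): /p/ is a voiceless obstruent between vowels /o/ and /o/, so it voices to [b]. /naubohopoho/ → naubohoboho.
Rule 2 (degemination): no segment meets the environment; /naubohoboho/ is unchanged.
Rule 3 (intervocalic h-deletion): /h/ occurs between vowels /o/ and /o/, so it deletes. /h/ occurs between vowels /o/ and /o/, so it deletes. /naubohoboho/ → naubooboo.
Rule 4 (intervocalic spirantization): /b/ is a stop between vowels /u/ and /o/, so it spirantizes to the fricative [v]. /b/ is a stop between vowels /o/ and /o/, so it spirantizes to the fricative [v]. /naubooboo/ → nauvoovoo.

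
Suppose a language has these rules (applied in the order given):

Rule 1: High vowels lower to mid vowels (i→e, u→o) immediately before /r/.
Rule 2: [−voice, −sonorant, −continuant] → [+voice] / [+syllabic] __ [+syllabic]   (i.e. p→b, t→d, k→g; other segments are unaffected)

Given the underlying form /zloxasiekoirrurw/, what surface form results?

zloxasiegoerrorw

Rule 1 (pre-rhotic lowering): /i/ is a high vowel immediately before /r/, so it lowers to [e]. /u/ is a high vowel immediately before /r/, so it lowers to [o]. /zloxasiekoirrurw/ → zloxasiekoerrorw.
Rule 2 (intervocalic voicing): /k/ is a voiceless stop between vowels /e/ and /o/, so it voices to [g]. /zloxasiekoerrorw/ → zloxasiegoerrorw.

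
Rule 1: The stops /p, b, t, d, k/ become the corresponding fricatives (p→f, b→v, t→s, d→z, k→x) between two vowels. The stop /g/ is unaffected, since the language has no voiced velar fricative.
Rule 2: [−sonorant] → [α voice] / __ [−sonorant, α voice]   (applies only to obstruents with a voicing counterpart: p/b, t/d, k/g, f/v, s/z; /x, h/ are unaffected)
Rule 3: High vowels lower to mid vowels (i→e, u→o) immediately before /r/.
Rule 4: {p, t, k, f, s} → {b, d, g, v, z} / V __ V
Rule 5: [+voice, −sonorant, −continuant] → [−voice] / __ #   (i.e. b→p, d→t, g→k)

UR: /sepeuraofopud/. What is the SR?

Rule 1 (intervocalic spirantization): /p/ is a stop between vowels /e/ and /e/, so it spirantizes to the fricative [f]. /p/ is a stop between vowels /o/ and /u/, so it spirantizes to the fricative [f]. /sepeuraofopud/ → sefeuraofofud.
Rule 2 (regressive voicing assimilation): no segment meets the environment; /sefeuraofofud/ is unchanged.
Rule 3 (pre-rhotic lowering): /u/ is a high vowel immediately before /r/, so it lowers to [o]. /sefeuraofofud/ → sefeoraofofud.
Rule 4 (intervocalic voicing): /f/ is a voiceless obstruent between vowels /e/ and /e/, so it voices to [v]. /f/ is a voiceless obstruent between vowels /o/ and /o/, so it voices to [v]. /f/ is a voiceless obstruent between vowels /o/ and /u/, so it voices to [v]. /sefeoraofofud/ → seveoraovovud.
Rule 5 (final devoicing): /d/ is a voiced stop in word-final position, so it devoices to [t]. /seveoraovovud/ → seveoraovovut.

seveoraovovut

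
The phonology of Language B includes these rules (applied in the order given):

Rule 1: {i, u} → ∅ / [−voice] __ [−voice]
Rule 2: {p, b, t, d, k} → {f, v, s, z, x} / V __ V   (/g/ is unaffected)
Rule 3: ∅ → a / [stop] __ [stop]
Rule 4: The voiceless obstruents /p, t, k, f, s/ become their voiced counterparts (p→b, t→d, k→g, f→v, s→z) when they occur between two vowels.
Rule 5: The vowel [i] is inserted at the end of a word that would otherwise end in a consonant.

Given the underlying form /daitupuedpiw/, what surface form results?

Rule 1 (high vowel syncope): /u/ is a high vowel flanked by voiceless consonants /t/ and /p/, so it deletes. /daitupuedpiw/ → daitpuedpiw.
Rule 2 (intervocalic spirantization): no segment meets the environment; /daitpuedpiw/ is unchanged.
Rule 3 (stop-cluster a-epenthesis): /t/ and /p/ form a stop–stop cluster, so [a] is inserted between them. /d/ and /p/ form a stop–stop cluster, so [a] is inserted between them. /daitpuedpiw/ → daitapuedapiw.
Rule 4 (intervocalic voicing): /t/ is a voiceless obstruent between vowels /i/ and /a/, so it voices to [d]. /p/ is a voiceless obstruent between vowels /a/ and /u/, so it voices to [b]. /p/ is a voiceless obstruent between vowels /a/ and /i/, so it voices to [b]. /daitapuedapiw/ → daidabuedabiw.
Rule 5 (final i-epenthesis): the form ends in the consonant /w/, so [i] is inserted word-finally. /daidabuedabiw/ → daidabuedabiwi.

daidabuedabiwi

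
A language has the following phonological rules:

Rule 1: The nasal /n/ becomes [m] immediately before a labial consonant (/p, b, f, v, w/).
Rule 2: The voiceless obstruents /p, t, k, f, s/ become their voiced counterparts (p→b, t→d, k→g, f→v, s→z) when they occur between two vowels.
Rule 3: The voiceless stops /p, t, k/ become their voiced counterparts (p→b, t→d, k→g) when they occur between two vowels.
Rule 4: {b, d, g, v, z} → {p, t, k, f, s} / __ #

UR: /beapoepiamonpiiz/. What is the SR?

Rule 1 (nasal place assimilation): /n/ precedes the labial consonant /p/, so it assimilates in place to [m]. /beapoepiamonpiiz/ → beapoepiamompiiz.
Rule 2 (intervocalic voicing): /p/ is a voiceless obstruent between vowels /a/ and /o/, so it voices to [b]. /p/ is a voiceless obstruent between vowels /e/ and /i/, so it voices to [b]. /beapoepiamompiiz/ → beaboebiamompiiz.
Rule 3 (intervocalic voicing): no segment meets the environment; /beaboebiamompiiz/ is unchanged.
Rule 4 (final devoicing): /z/ is a voiced obstruent in word-final position, so it devoices to [s]. /beaboebiamompiiz/ → beaboebiamompiis.

beaboebiamompiis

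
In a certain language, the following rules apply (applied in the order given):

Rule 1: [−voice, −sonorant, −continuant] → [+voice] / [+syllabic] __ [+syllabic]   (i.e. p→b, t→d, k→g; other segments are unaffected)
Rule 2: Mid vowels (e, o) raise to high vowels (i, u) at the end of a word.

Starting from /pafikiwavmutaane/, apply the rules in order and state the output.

pafigiwavmudaani

Rule 1 (intervocalic voicing): /k/ is a voiceless stop between vowels /i/ and /i/, so it voices to [g]. /t/ is a voiceless stop between vowels /u/ and /a/, so it voices to [d]. /pafikiwavmutaane/ → pafigiwavmudaane.
Rule 2 (final vowel raising): /e/ is a mid vowel in word-final position, so it raises to [i]. /pafigiwavmudaane/ → pafigiwavmudaani.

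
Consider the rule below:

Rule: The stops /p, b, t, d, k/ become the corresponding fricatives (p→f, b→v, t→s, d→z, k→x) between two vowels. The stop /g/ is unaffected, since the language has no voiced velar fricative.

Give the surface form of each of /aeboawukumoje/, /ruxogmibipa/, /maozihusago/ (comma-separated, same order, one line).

/aeboawukumoje/: /b/ is a stop between vowels /e/ and /o/, so it spirantizes to the fricative [v]. /k/ is a stop between vowels /u/ and /u/, so it spirantizes to the fricative [x]. → [aevoawuxumoje].
/ruxogmibipa/: /b/ is a stop between vowels /i/ and /i/, so it spirantizes to the fricative [v]. /p/ is a stop between vowels /i/ and /a/, so it spirantizes to the fricative [f]. → [ruxogmivifa].
/maozihusago/: the rule's environment is not met; surfaces unchanged as [maozihusago].

aevoawuxumoje, ruxogmivifa, maozihusago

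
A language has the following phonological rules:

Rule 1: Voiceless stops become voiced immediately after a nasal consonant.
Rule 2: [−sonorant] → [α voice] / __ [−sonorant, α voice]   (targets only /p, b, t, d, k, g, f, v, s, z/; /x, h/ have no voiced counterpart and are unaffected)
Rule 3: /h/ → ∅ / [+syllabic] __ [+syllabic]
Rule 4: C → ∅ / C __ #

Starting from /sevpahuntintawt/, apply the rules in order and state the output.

Rule 1 (post-nasal voicing): /t/ is a voiceless stop immediately after the nasal /n/, so it voices to [d]. /t/ is a voiceless stop immediately after the nasal /n/, so it voices to [d]. /sevpahuntintawt/ → sevpahundindawt.
Rule 2 (regressive voicing assimilation): /v/ precedes the voiceless obstruent /p/, so it devoices to [f] by assimilation. /sevpahundindawt/ → sefpahundindawt.
Rule 3 (intervocalic h-deletion): /h/ occurs between vowels /a/ and /u/, so it deletes. /sefpahundindawt/ → sefpaundindawt.
Rule 4 (final cluster simplification): /t/ is the second consonant of a word-final cluster /wt/, so it deletes. /sefpaundindawt/ → sefpaundindaw.

sefpaundindaw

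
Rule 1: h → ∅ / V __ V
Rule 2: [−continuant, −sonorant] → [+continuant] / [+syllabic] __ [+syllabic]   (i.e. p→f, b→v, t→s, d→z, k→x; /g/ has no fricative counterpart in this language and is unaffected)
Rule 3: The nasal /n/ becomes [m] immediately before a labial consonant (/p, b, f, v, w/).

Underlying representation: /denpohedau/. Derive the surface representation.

dempoezau

Rule 1 (intervocalic h-deletion): /h/ occurs between vowels /o/ and /e/, so it deletes. /denpohedau/ → denpoedau.
Rule 2 (intervocalic spirantization): /d/ is a stop between vowels /e/ and /a/, so it spirantizes to the fricative [z]. /denpoedau/ → denpoezau.
Rule 3 (nasal place assimilation): /n/ precedes the labial consonant /p/, so it assimilates in place to [m]. /denpoezau/ → dempoezau.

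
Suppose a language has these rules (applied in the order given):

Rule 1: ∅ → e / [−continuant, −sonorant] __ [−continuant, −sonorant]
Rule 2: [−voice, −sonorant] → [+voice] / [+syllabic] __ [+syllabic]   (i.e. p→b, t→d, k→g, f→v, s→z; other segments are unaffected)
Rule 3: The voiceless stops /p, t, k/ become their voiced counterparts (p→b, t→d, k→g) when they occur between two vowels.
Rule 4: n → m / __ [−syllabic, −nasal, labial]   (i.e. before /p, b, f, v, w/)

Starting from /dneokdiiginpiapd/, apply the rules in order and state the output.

Rule 1 (stop-cluster e-epenthesis): /k/ and /d/ form a stop–stop cluster, so [e] is inserted between them. /p/ and /d/ form a stop–stop cluster, so [e] is inserted between them. /dneokdiiginpiapd/ → dneokediiginpiaped.
Rule 2 (intervocalic voicing): /k/ is a voiceless obstruent between vowels /o/ and /e/, so it voices to [g]. /p/ is a voiceless obstruent between vowels /a/ and /e/, so it voices to [b]. /dneokediiginpiaped/ → dneogediiginpiabed.
Rule 3 (intervocalic voicing): no segment meets the environment; /dneogediiginpiabed/ is unchanged.
Rule 4 (nasal place assimilation): /n/ precedes the labial consonant /p/, so it assimilates in place to [m]. /dneogediiginpiabed/ → dneogediigimpiabed.

dneogediigimpiabed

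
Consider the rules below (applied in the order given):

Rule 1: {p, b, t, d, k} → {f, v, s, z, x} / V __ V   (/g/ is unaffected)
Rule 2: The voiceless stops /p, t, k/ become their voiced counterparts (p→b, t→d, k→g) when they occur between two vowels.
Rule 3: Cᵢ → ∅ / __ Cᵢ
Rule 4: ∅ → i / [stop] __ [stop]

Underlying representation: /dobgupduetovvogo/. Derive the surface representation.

dobigupiduesovogo

Rule 1 (intervocalic spirantization): /t/ is a stop between vowels /e/ and /o/, so it spirantizes to the fricative [s]. /dobgupduetovvogo/ → dobgupduesovvogo.
Rule 2 (intervocalic voicing): no segment meets the environment; /dobgupduesovvogo/ is unchanged.
Rule 3 (degemination): /vv/ is a geminate; the first /v/ deletes. /dobgupduesovvogo/ → dobgupduesovogo.
Rule 4 (stop-cluster i-epenthesis): /b/ and /g/ form a stop–stop cluster, so [i] is inserted between them. /p/ and /d/ form a stop–stop cluster, so [i] is inserted between them. /dobgupduesovogo/ → dobigupiduesovogo.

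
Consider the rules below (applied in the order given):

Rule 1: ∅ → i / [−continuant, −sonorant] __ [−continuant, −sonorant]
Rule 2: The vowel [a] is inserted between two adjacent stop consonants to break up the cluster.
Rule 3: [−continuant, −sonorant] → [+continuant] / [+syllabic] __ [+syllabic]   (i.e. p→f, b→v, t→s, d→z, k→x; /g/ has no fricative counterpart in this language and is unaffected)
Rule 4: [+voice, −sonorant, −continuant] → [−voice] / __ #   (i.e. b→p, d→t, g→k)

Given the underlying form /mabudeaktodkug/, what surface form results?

mavuzeaxisozixuk

Rule 1 (stop-cluster i-epenthesis): /k/ and /t/ form a stop–stop cluster, so [i] is inserted between them. /d/ and /k/ form a stop–stop cluster, so [i] is inserted between them. /mabudeaktodkug/ → mabudeakitodikug.
Rule 2 (stop-cluster a-epenthesis): no segment meets the environment; /mabudeakitodikug/ is unchanged.
Rule 3 (intervocalic spirantization): /b/ is a stop between vowels /a/ and /u/, so it spirantizes to the fricative [v]. /d/ is a stop between vowels /u/ and /e/, so it spirantizes to the fricative [z]. /k/ is a stop between vowels /a/ and /i/, so it spirantizes to the fricative [x]. /t/ is a stop between vowels /i/ and /o/, so it spirantizes to the fricative [s]. /d/ is a stop between vowels /o/ and /i/, so it spirantizes to the fricative [z]. /k/ is a stop between vowels /i/ and /u/, so it spirantizes to the fricative [x]. /mabudeakitodikug/ → mavuzeaxisozixug.
Rule 4 (final devoicing): /g/ is a voiced stop in word-final position, so it devoices to [k]. /mavuzeaxisozixug/ → mavuzeaxisozixuk.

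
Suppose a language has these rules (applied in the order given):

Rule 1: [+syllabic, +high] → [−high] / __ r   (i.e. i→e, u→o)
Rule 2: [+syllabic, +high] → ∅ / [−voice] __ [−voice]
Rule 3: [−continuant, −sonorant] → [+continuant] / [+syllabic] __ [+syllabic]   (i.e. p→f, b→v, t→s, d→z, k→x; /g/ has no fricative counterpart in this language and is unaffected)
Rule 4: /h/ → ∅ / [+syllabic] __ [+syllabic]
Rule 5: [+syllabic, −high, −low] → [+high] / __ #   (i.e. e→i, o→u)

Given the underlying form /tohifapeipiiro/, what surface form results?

tohfafeifieru

Rule 1 (pre-rhotic lowering): /i/ is a high vowel immediately before /r/, so it lowers to [e]. /tohifapeipiiro/ → tohifapeipiero.
Rule 2 (high vowel syncope): /i/ is a high vowel flanked by voiceless consonants /h/ and /f/, so it deletes. /tohifapeipiero/ → tohfapeipiero.
Rule 3 (intervocalic spirantization): /p/ is a stop between vowels /a/ and /e/, so it spirantizes to the fricative [f]. /p/ is a stop between vowels /i/ and /i/, so it spirantizes to the fricative [f]. /tohfapeipiero/ → tohfafeifiero.
Rule 4 (intervocalic h-deletion): no segment meets the environment; /tohfafeifiero/ is unchanged.
Rule 5 (final vowel raising): /o/ is a mid vowel in word-final position, so it raises to [u]. /tohfafeifiero/ → tohfafeifieru.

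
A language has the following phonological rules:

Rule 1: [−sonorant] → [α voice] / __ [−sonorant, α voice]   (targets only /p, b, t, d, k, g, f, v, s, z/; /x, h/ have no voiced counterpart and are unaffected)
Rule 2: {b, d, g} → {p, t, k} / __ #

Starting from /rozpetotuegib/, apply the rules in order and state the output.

Rule 1 (regressive voicing assimilation): /z/ precedes the voiceless obstruent /p/, so it devoices to [s] by assimilation. /rozpetotuegib/ → rospetotuegib.
Rule 2 (final devoicing): /b/ is a voiced stop in word-final position, so it devoices to [p]. /rospetotuegib/ → rospetotuegip.

rospetotuegip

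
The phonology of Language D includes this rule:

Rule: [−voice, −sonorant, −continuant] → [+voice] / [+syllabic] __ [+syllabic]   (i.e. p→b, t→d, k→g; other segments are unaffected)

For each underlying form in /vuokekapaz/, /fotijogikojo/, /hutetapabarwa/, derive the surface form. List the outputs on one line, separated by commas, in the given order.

/vuokekapaz/: /k/ is a voiceless stop between vowels /o/ and /e/, so it voices to [g]. /k/ is a voiceless stop between vowels /e/ and /a/, so it voices to [g]. /p/ is a voiceless stop between vowels /a/ and /a/, so it voices to [b]. → [vuogegabaz].
/fotijogikojo/: /t/ is a voiceless stop between vowels /o/ and /i/, so it voices to [d]. /k/ is a voiceless stop between vowels /i/ and /o/, so it voices to [g]. → [fodijogigojo].
/hutetapabarwa/: /t/ is a voiceless stop between vowels /u/ and /e/, so it voices to [d]. /t/ is a voiceless stop between vowels /e/ and /a/, so it voices to [d]. /p/ is a voiceless stop between vowels /a/ and /a/, so it voices to [b]. → [hudedababarwa].

vuogegabaz, fodijogigojo, hudedababarwa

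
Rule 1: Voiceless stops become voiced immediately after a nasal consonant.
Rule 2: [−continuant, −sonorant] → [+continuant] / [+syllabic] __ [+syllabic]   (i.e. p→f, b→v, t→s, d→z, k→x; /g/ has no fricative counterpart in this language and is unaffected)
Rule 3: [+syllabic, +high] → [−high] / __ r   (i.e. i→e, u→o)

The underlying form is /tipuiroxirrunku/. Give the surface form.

tifueroxerrungu

Rule 1 (post-nasal voicing): /k/ is a voiceless stop immediately after the nasal /n/, so it voices to [g]. /tipuiroxirrunku/ → tipuiroxirrungu.
Rule 2 (intervocalic spirantization): /p/ is a stop between vowels /i/ and /u/, so it spirantizes to the fricative [f]. /tipuiroxirrungu/ → tifuiroxirrungu.
Rule 3 (pre-rhotic lowering): /i/ is a high vowel immediately before /r/, so it lowers to [e]. /i/ is a high vowel immediately before /r/, so it lowers to [e]. /tifuiroxirrungu/ → tifueroxerrungu.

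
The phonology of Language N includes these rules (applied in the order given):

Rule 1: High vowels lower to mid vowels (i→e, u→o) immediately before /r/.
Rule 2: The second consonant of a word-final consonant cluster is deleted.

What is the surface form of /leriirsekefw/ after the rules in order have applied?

leriersekef

Rule 1 (pre-rhotic lowering): /i/ is a high vowel immediately before /r/, so it lowers to [e]. /leriirsekefw/ → leriersekefw.
Rule 2 (final cluster simplification): /w/ is the second consonant of a word-final cluster /fw/, so it deletes. /leriersekefw/ → leriersekef.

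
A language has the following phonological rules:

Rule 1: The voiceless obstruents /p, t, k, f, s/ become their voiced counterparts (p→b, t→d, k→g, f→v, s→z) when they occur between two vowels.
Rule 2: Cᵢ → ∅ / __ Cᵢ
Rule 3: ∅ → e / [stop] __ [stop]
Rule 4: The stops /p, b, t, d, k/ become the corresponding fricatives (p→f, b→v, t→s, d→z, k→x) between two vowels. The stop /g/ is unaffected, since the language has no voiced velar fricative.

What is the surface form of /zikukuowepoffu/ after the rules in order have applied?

Rule 1 (intervocalic voicing): /k/ is a voiceless obstruent between vowels /i/ and /u/, so it voices to [g]. /k/ is a voiceless obstruent between vowels /u/ and /u/, so it voices to [g]. /p/ is a voiceless obstruent between vowels /e/ and /o/, so it voices to [b]. /zikukuowepoffu/ → ziguguoweboffu.
Rule 2 (degemination): /ff/ is a geminate; the first /f/ deletes. /ziguguoweboffu/ → ziguguowebofu.
Rule 3 (stop-cluster e-epenthesis): no segment meets the environment; /ziguguowebofu/ is unchanged.
Rule 4 (intervocalic spirantization): /b/ is a stop between vowels /e/ and /o/, so it spirantizes to the fricative [v]. /ziguguowebofu/ → ziguguowevofu.

ziguguowevofu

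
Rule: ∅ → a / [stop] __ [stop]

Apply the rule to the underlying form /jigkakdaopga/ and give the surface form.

/g/ and /k/ form a stop–stop cluster, so [a] is inserted between them.
/k/ and /d/ form a stop–stop cluster, so [a] is inserted between them.
/p/ and /g/ form a stop–stop cluster, so [a] is inserted between them.
Surface form: [jigakakadaopaga].

jigakakadaopaga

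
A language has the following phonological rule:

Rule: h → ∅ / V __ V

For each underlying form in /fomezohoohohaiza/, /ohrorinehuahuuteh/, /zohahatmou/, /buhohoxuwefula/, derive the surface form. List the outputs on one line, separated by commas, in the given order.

/fomezohoohohaiza/: /h/ occurs between vowels /o/ and /o/, so it deletes. /h/ occurs between vowels /o/ and /o/, so it deletes. /h/ occurs between vowels /o/ and /a/, so it deletes. → [fomezooooaiza].
/ohrorinehuahuuteh/: /h/ occurs between vowels /e/ and /u/, so it deletes. /h/ occurs between vowels /a/ and /u/, so it deletes. → [ohrorineuauuteh].
/zohahatmou/: /h/ occurs between vowels /o/ and /a/, so it deletes. /h/ occurs between vowels /a/ and /a/, so it deletes. → [zoaatmou].
/buhohoxuwefula/: /h/ occurs between vowels /u/ and /o/, so it deletes. /h/ occurs between vowels /o/ and /o/, so it deletes. → [buooxuwefula].

fomezooooaiza, ohrorineuauuteh, zoaatmou, buooxuwefula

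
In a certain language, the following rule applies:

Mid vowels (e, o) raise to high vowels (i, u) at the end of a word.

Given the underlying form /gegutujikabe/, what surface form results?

gegutujikabi

Scanning /gegutujikabe/: /e/ at position 2 is not in the conditioning environment; /e/ is a mid vowel in word-final position, so it raises to [i].
Result: [gegutujikabi].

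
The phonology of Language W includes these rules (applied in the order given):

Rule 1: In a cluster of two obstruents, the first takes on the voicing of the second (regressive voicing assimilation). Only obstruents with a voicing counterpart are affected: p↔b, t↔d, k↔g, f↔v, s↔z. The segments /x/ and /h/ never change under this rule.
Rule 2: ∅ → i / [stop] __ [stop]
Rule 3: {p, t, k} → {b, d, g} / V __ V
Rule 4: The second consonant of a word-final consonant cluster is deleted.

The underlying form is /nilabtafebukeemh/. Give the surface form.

nilabidafebugeem

Rule 1 (regressive voicing assimilation): /b/ precedes the voiceless obstruent /t/, so it devoices to [p] by assimilation. /nilabtafebukeemh/ → nilaptafebukeemh.
Rule 2 (stop-cluster i-epenthesis): /p/ and /t/ form a stop–stop cluster, so [i] is inserted between them. /nilaptafebukeemh/ → nilapitafebukeemh.
Rule 3 (intervocalic voicing): /p/ is a voiceless stop between vowels /a/ and /i/, so it voices to [b]. /t/ is a voiceless stop between vowels /i/ and /a/, so it voices to [d]. /k/ is a voiceless stop between vowels /u/ and /e/, so it voices to [g]. /nilapitafebukeemh/ → nilabidafebugeemh.
Rule 4 (final cluster simplification): /h/ is the second consonant of a word-final cluster /mh/, so it deletes. /nilabidafebugeemh/ → nilabidafebugeem.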